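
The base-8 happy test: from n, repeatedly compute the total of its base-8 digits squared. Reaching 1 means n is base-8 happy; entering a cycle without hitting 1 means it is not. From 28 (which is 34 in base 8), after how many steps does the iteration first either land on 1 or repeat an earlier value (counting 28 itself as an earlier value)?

28 = (3,4)_8 → 3² + 4² = 9 + 16 = 25
25 = (3,1)_8 → 3² + 1² = 9 + 1 = 10
10 = (1,2)_8 → 1² + 2² = 1 + 4 = 5
5 = (5)_8 → 5² = 25  — 25 repeats.
That took 4 steps.

4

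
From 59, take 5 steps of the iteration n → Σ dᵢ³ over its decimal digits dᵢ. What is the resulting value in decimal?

59 → 5³ + 9³ = 125 + 729 = 854
854 → 8³ + 5³ + 4³ = 512 + 125 + 64 = 701
701 → 7³ + 0³ + 1³ = 343 + 0 + 1 = 344
344 → 3³ + 4³ + 4³ = 27 + 64 + 64 = 155
155 → 1³ + 5³ + 5³ = 1 + 125 + 125 = 251

251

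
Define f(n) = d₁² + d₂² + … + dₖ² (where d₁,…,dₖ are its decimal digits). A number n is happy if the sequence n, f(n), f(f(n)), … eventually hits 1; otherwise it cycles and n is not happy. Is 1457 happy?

1457 → 1² + 4² + 5² + 7² = 1 + 16 + 25 + 49 = 91
91 → 9² + 1² = 81 + 1 = 82
82 → 8² + 2² = 64 + 4 = 68
68 → 6² + 8² = 36 + 64 = 100
100 → 1² + 0² + 0² = 1 + 0 + 0 = 1  — reached 1.

happy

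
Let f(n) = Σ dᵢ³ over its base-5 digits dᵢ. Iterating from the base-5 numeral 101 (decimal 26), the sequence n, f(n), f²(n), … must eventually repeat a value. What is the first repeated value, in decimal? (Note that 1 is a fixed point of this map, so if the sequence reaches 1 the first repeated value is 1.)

28

26 = (1,0,1)_5 → 1³ + 0³ + 1³ = 2
2 = (2)_5 → 2³ = 8
8 = (1,3)_5 → 1³ + 3³ = 28
28 = (1,0,3)_5 → 1³ + 0³ + 3³ = 28  — 28 already appeared earlier.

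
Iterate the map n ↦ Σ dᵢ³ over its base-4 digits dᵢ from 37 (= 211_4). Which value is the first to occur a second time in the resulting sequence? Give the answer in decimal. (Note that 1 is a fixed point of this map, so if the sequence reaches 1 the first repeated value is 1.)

37 = (2,1,1)_4 → 2³ + 1³ + 1³ = 10
10 = (2,2)_4 → 2³ + 2³ = 16
16 = (1,0,0)_4 → 1³ + 0³ + 0³ = 1  — reached the fixed point 1.
1 → 1, so 1 is the first repeated value.

1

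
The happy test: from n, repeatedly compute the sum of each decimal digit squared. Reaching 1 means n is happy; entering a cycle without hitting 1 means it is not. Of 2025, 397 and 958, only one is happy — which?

397

2025: 2025 → 33 → 18 → 65 → 61 → 37 → 58 → 89 → 145 → 42 → 20 → 4 → 16 → 37  — repeats 37 (not happy)
397: 397 → 139 → 91 → 82 → 68 → 100 → 1  — reaches 1 (happy)
958: 958 → 170 → 50 → 25 → 29 → 85 → 89 → 145 → 42 → 20 → 4 → 16 → 37 → 58 → 89  — repeats 89 (not happy)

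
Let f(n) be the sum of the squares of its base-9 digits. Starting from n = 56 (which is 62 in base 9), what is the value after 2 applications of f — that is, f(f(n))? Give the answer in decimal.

56 = (6,2)_9 → 6² + 2² = 40
40 = (4,4)_9 → 4² + 4² = 32

32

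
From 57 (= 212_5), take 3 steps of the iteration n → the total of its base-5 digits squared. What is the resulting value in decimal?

57 = (2,1,2)_5 → 2² + 1² + 2² = 9
9 = (1,4)_5 → 1² + 4² = 17
17 = (3,2)_5 → 3² + 2² = 13

13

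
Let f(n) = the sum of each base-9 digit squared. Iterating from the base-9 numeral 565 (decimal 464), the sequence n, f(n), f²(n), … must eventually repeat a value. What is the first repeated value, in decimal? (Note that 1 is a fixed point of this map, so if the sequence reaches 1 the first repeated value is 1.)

68

464 = (5,6,5)_9 → 86
86 = (1,0,5)_9 → 26
26 = (2,8)_9 → 68
68 = (7,5)_9 → 74
74 = (8,2)_9 → 68  — 68 already appeared earlier.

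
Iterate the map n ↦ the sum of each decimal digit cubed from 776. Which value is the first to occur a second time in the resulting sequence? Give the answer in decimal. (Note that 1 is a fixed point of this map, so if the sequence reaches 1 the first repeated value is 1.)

776 → 902
902 → 737
737 → 713
713 → 371
371 → 371  — 371 already appeared earlier.

371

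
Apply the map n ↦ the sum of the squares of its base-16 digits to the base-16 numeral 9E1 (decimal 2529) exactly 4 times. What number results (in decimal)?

2529 = (9,14,1)_16 → 9² + 14² + 1² = 278
278 = (1,1,6)_16 → 1² + 1² + 6² = 38
38 = (2,6)_16 → 2² + 6² = 40
40 = (2,8)_16 → 2² + 8² = 68

68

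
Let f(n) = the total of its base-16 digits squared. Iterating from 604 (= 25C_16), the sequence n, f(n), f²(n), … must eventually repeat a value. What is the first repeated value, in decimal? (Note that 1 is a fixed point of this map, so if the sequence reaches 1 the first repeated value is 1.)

169

604 = (2,5,12)_16 → 2² + 5² + 12² = 173
173 = (10,13)_16 → 10² + 13² = 269
269 = (1,0,13)_16 → 1² + 0² + 13² = 170
170 = (10,10)_16 → 10² + 10² = 200
200 = (12,8)_16 → 12² + 8² = 208
208 = (13,0)_16 → 13² + 0² = 169
169 = (10,9)_16 → 10² + 9² = 181
181 = (11,5)_16 → 11² + 5² = 146
146 = (9,2)_16 → 9² + 2² = 85
85 = (5,5)_16 → 5² + 5² = 50
50 = (3,2)_16 → 3² + 2² = 13
13 = (13)_16 → 13² = 169  — 169 already appeared earlier.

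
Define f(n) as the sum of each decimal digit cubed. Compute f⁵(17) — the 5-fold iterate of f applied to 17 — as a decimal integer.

17 → 1³ + 7³ = 1 + 343 = 344
344 → 3³ + 4³ + 4³ = 27 + 64 + 64 = 155
155 → 1³ + 5³ + 5³ = 1 + 125 + 125 = 251
251 → 2³ + 5³ + 1³ = 8 + 125 + 1 = 134
134 → 1³ + 3³ + 4³ = 1 + 27 + 64 = 92

92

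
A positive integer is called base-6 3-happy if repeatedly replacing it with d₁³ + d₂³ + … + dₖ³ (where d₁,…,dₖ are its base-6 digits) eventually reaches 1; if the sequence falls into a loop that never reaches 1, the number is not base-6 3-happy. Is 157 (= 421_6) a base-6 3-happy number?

not base-6 3-happy

157 = (4,2,1)_6 → 4³ + 2³ + 1³ = 73
73 = (2,0,1)_6 → 2³ + 0³ + 1³ = 9
9 = (1,3)_6 → 1³ + 3³ = 28
28 = (4,4)_6 → 4³ + 4³ = 128
128 = (3,3,2)_6 → 3³ + 3³ + 2³ = 62
62 = (1,4,2)_6 → 1³ + 4³ + 2³ = 73  — 73 already seen; the sequence cycles without reaching 1.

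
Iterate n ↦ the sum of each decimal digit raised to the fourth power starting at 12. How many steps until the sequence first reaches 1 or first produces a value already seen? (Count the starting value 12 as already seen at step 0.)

12 → 1⁴ + 2⁴ = 1 + 16 = 17
17 → 1⁴ + 7⁴ = 1 + 2401 = 2402
2402 → 2⁴ + 4⁴ + 0⁴ + 2⁴ = 16 + 256 + 0 + 16 = 288
288 → 2⁴ + 8⁴ + 8⁴ = 16 + 4096 + 4096 = 8208
8208 → 8⁴ + 2⁴ + 0⁴ + 8⁴ = 4096 + 16 + 0 + 4096 = 8208  — 8208 repeats.
That took 5 steps.

5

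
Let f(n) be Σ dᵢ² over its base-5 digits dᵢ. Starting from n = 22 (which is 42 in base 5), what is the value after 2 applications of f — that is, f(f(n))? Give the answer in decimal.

16

22 = (4,2)_5 → 4² + 2² = 16 + 4 = 20
20 = (4,0)_5 → 4² + 0² = 16 + 0 = 16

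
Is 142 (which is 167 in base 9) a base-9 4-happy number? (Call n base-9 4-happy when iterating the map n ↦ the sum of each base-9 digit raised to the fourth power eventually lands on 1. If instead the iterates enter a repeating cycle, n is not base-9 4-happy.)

not base-9 4-happy

142 = (1,6,7)_9 → 1⁴ + 6⁴ + 7⁴ = 3698
3698 = (5,0,5,8)_9 → 5⁴ + 0⁴ + 5⁴ + 8⁴ = 5346
5346 = (7,3,0,0)_9 → 7⁴ + 3⁴ + 0⁴ + 0⁴ = 2482
2482 = (3,3,5,7)_9 → 3⁴ + 3⁴ + 5⁴ + 7⁴ = 3188
3188 = (4,3,3,2)_9 → 4⁴ + 3⁴ + 3⁴ + 2⁴ = 434
434 = (5,3,2)_9 → 5⁴ + 3⁴ + 2⁴ = 722
722 = (8,8,2)_9 → 8⁴ + 8⁴ + 2⁴ = 8208
8208 = (1,2,2,3,0)_9 → 1⁴ + 2⁴ + 2⁴ + 3⁴ + 0⁴ = 114
114 = (1,3,6)_9 → 1⁴ + 3⁴ + 6⁴ = 1378
1378 = (1,8,0,1)_9 → 1⁴ + 8⁴ + 0⁴ + 1⁴ = 4098
4098 = (5,5,5,3)_9 → 5⁴ + 5⁴ + 5⁴ + 3⁴ = 1956
1956 = (2,6,1,3)_9 → 2⁴ + 6⁴ + 1⁴ + 3⁴ = 1394
1394 = (1,8,1,8)_9 → 1⁴ + 8⁴ + 1⁴ + 8⁴ = 8194
8194 = (1,2,2,1,4)_9 → 1⁴ + 2⁴ + 2⁴ + 1⁴ + 4⁴ = 290
290 = (3,5,2)_9 → 3⁴ + 5⁴ + 2⁴ = 722  — 722 already seen; the sequence cycles without reaching 1.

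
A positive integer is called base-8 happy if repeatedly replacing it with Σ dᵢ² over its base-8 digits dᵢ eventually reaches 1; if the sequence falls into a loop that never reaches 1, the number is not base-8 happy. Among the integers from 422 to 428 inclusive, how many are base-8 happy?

422: 422 → 88 → 10 → 5 → 25 → 10  — not base-8 happy
423: 423 → 101 → 42 → 29 → 34 → 20 → 20  — not base-8 happy
424: 424 → 61 → 74 → 6 → 36 → 32 → 16 → 4 → 16  — not base-8 happy
425: 425 → 62 → 85 → 30 → 45 → 50 → 40 → 25 → 10 → 5 → 25  — not base-8 happy
426: 426 → 65 → 2 → 4 → 16 → 4  — not base-8 happy
427: 427 → 70 → 37 → 41 → 26 → 13 → 26  — not base-8 happy
428: 428 → 77 → 27 → 18 → 8 → 1  — base-8 happy
base-8 happy: 428

1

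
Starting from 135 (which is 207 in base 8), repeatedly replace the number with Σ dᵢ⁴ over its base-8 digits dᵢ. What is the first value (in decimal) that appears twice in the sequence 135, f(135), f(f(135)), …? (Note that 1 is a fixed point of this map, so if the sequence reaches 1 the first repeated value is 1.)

1

135 = (2,0,7)_8 → 2⁴ + 0⁴ + 7⁴ = 16 + 0 + 2401 = 2417
2417 = (4,5,6,1)_8 → 4⁴ + 5⁴ + 6⁴ + 1⁴ = 256 + 625 + 1296 + 1 = 2178
2178 = (4,2,0,2)_8 → 4⁴ + 2⁴ + 0⁴ + 2⁴ = 256 + 16 + 0 + 16 = 288
288 = (4,4,0)_8 → 4⁴ + 4⁴ + 0⁴ = 256 + 256 + 0 = 512
512 = (1,0,0,0)_8 → 1⁴ + 0⁴ + 0⁴ + 0⁴ = 1 + 0 + 0 + 0 = 1  — reached the fixed point 1.
1 → 1, so 1 is the first repeated value.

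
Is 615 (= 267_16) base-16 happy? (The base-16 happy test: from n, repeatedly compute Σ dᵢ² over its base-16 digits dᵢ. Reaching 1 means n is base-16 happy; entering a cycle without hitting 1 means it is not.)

615 = (2,6,7)_16 → 89
89 = (5,9)_16 → 106
106 = (6,10)_16 → 136
136 = (8,8)_16 → 128
128 = (8,0)_16 → 64
64 = (4,0)_16 → 16
16 = (1,0)_16 → 1  — reached 1.

base-16 happy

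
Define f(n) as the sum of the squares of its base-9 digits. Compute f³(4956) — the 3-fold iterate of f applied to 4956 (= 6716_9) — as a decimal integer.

4956 = (6,7,1,6)_9 → 6² + 7² + 1² + 6² = 36 + 49 + 1 + 36 = 122
122 = (1,4,5)_9 → 1² + 4² + 5² = 1 + 16 + 25 = 42
42 = (4,6)_9 → 4² + 6² = 16 + 36 = 52

52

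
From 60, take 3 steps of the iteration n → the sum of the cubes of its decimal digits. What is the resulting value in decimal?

141

60 → 6³ + 0³ = 216 + 0 = 216
216 → 2³ + 1³ + 6³ = 8 + 1 + 216 = 225
225 → 2³ + 2³ + 5³ = 8 + 8 + 125 = 141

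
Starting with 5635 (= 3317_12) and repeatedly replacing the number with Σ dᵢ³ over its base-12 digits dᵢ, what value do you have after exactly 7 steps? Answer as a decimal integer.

5635 = (3,3,1,7)_12 → 398
398 = (2,9,2)_12 → 745
745 = (5,2,1)_12 → 134
134 = (11,2)_12 → 1339
1339 = (9,3,7)_12 → 1099
1099 = (7,7,7)_12 → 1029
1029 = (7,1,9)_12 → 1073

1073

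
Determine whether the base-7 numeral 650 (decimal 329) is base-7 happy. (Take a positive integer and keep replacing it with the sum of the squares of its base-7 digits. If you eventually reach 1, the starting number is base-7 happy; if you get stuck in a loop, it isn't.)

329 = (6,5,0)_7 → 6² + 5² + 0² = 36 + 25 + 0 = 61
61 = (1,1,5)_7 → 1² + 1² + 5² = 1 + 1 + 25 = 27
27 = (3,6)_7 → 3² + 6² = 9 + 36 = 45
45 = (6,3)_7 → 6² + 3² = 36 + 9 = 45  — 45 already seen; the sequence cycles without reaching 1.

not base-7 happy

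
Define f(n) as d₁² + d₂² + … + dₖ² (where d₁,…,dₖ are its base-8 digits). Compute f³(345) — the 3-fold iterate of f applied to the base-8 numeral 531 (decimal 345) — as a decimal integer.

345 = (5,3,1)_8 → 5² + 3² + 1² = 35
35 = (4,3)_8 → 4² + 3² = 25
25 = (3,1)_8 → 3² + 1² = 10

10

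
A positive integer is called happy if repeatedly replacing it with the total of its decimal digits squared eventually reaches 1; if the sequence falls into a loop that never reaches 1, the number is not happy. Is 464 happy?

464 → 4² + 6² + 4² = 16 + 36 + 16 = 68
68 → 6² + 8² = 36 + 64 = 100
100 → 1² + 0² + 0² = 1 + 0 + 0 = 1  — reached 1.

happy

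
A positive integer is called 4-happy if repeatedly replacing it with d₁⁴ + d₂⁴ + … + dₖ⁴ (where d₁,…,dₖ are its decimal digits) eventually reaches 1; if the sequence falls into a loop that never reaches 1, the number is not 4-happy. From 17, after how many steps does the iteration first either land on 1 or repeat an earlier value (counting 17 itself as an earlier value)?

4

17 → 1⁴ + 7⁴ = 1 + 2401 = 2402
2402 → 2⁴ + 4⁴ + 0⁴ + 2⁴ = 16 + 256 + 0 + 16 = 288
288 → 2⁴ + 8⁴ + 8⁴ = 16 + 4096 + 4096 = 8208
8208 → 8⁴ + 2⁴ + 0⁴ + 8⁴ = 4096 + 16 + 0 + 4096 = 8208  — 8208 repeats.
That took 4 steps.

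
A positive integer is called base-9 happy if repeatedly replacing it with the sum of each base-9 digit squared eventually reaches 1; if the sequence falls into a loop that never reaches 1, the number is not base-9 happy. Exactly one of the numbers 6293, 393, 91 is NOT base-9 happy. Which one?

6293: 6293 → 129 → 35 → 73 → 65 → 53 → 89 → 65  — repeats 65 (not base-9 happy)
393: 393 → 101 → 9 → 1  — reaches 1 (base-9 happy)
91: 91 → 3 → 9 → 1  — reaches 1 (base-9 happy)

6293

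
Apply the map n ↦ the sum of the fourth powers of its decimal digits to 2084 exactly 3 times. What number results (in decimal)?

9603

2084 → 2⁴ + 0⁴ + 8⁴ + 4⁴ = 4368
4368 → 4⁴ + 3⁴ + 6⁴ + 8⁴ = 5729
5729 → 5⁴ + 7⁴ + 2⁴ + 9⁴ = 9603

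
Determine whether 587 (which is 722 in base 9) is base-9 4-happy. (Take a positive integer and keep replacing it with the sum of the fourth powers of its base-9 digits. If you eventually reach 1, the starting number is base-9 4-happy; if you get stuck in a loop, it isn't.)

587 = (7,2,2)_9 → 7⁴ + 2⁴ + 2⁴ = 2433
2433 = (3,3,0,3)_9 → 3⁴ + 3⁴ + 0⁴ + 3⁴ = 243
243 = (3,0,0)_9 → 3⁴ + 0⁴ + 0⁴ = 81
81 = (1,0,0)_9 → 1⁴ + 0⁴ + 0⁴ = 1  — reached 1.

base-9 4-happy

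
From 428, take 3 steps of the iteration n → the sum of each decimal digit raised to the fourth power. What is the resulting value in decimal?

428 → 4⁴ + 2⁴ + 8⁴ = 256 + 16 + 4096 = 4368
4368 → 4⁴ + 3⁴ + 6⁴ + 8⁴ = 256 + 81 + 1296 + 4096 = 5729
5729 → 5⁴ + 7⁴ + 2⁴ + 9⁴ = 625 + 2401 + 16 + 6561 = 9603

9603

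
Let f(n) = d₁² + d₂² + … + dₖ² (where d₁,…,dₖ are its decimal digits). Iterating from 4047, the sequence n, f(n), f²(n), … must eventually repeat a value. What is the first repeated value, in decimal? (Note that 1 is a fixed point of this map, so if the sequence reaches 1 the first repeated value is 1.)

4047 → 4² + 0² + 4² + 7² = 81
81 → 8² + 1² = 65
65 → 6² + 5² = 61
61 → 6² + 1² = 37
37 → 3² + 7² = 58
58 → 5² + 8² = 89
89 → 8² + 9² = 145
145 → 1² + 4² + 5² = 42
42 → 4² + 2² = 20
20 → 2² + 0² = 4
4 → 4² = 16
16 → 1² + 6² = 37  — 37 already appeared earlier.

37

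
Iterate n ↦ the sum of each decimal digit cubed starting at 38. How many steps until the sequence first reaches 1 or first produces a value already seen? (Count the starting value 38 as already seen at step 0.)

9

38 → 539
539 → 881
881 → 1025
1025 → 134
134 → 92
92 → 737
737 → 713
713 → 371
371 → 371  — 371 repeats.
That took 9 steps.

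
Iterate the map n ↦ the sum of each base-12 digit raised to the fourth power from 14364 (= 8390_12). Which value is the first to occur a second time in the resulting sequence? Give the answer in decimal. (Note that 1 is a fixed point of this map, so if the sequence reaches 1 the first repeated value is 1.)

14364 = (8,3,9,0)_12 → 8⁴ + 3⁴ + 9⁴ + 0⁴ = 10738
10738 = (6,2,6,10)_12 → 6⁴ + 2⁴ + 6⁴ + 10⁴ = 12608
12608 = (7,3,6,8)_12 → 7⁴ + 3⁴ + 6⁴ + 8⁴ = 7874
7874 = (4,6,8,2)_12 → 4⁴ + 6⁴ + 8⁴ + 2⁴ = 5664
5664 = (3,3,4,0)_12 → 3⁴ + 3⁴ + 4⁴ + 0⁴ = 418
418 = (2,10,10)_12 → 2⁴ + 10⁴ + 10⁴ = 20016
20016 = (11,7,0,0)_12 → 11⁴ + 7⁴ + 0⁴ + 0⁴ = 17042
17042 = (9,10,4,2)_12 → 9⁴ + 10⁴ + 4⁴ + 2⁴ = 16833
16833 = (9,8,10,9)_12 → 9⁴ + 8⁴ + 10⁴ + 9⁴ = 27218
27218 = (1,3,9,0,2)_12 → 1⁴ + 3⁴ + 9⁴ + 0⁴ + 2⁴ = 6659
6659 = (3,10,2,11)_12 → 3⁴ + 10⁴ + 2⁴ + 11⁴ = 24738
24738 = (1,2,3,9,6)_12 → 1⁴ + 2⁴ + 3⁴ + 9⁴ + 6⁴ = 7955
7955 = (4,7,2,11)_12 → 4⁴ + 7⁴ + 2⁴ + 11⁴ = 17314
17314 = (10,0,2,10)_12 → 10⁴ + 0⁴ + 2⁴ + 10⁴ = 20016  — 20016 already appeared earlier.

20016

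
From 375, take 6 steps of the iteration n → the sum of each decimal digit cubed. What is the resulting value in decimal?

375 → 3³ + 7³ + 5³ = 27 + 343 + 125 = 495
495 → 4³ + 9³ + 5³ = 64 + 729 + 125 = 918
918 → 9³ + 1³ + 8³ = 729 + 1 + 512 = 1242
1242 → 1³ + 2³ + 4³ + 2³ = 1 + 8 + 64 + 8 = 81
81 → 8³ + 1³ = 512 + 1 = 513
513 → 5³ + 1³ + 3³ = 125 + 1 + 27 = 153

153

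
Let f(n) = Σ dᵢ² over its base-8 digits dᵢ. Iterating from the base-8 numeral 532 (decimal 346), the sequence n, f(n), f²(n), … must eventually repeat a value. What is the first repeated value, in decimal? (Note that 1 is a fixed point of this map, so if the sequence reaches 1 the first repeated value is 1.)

346 = (5,3,2)_8 → 5² + 3² + 2² = 38
38 = (4,6)_8 → 4² + 6² = 52
52 = (6,4)_8 → 6² + 4² = 52  — 52 already appeared earlier.

52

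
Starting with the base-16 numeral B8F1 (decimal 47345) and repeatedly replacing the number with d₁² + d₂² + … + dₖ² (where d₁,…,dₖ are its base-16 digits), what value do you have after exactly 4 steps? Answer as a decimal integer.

82

47345 = (11,8,15,1)_16 → 11² + 8² + 15² + 1² = 121 + 64 + 225 + 1 = 411
411 = (1,9,11)_16 → 1² + 9² + 11² = 1 + 81 + 121 = 203
203 = (12,11)_16 → 12² + 11² = 144 + 121 = 265
265 = (1,0,9)_16 → 1² + 0² + 9² = 1 + 0 + 81 = 82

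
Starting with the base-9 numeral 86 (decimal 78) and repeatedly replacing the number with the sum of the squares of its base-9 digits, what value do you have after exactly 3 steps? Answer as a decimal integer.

78 = (8,6)_9 → 8² + 6² = 100
100 = (1,2,1)_9 → 1² + 2² + 1² = 6
6 = (6)_9 → 6² = 36

36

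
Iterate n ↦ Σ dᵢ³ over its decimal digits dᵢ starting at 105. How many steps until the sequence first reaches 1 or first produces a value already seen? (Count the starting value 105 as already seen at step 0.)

105 → 1³ + 0³ + 5³ = 126
126 → 1³ + 2³ + 6³ = 225
225 → 2³ + 2³ + 5³ = 141
141 → 1³ + 4³ + 1³ = 66
66 → 6³ + 6³ = 432
432 → 4³ + 3³ + 2³ = 99
99 → 9³ + 9³ = 1458
1458 → 1³ + 4³ + 5³ + 8³ = 702
702 → 7³ + 0³ + 2³ = 351
351 → 3³ + 5³ + 1³ = 153
153 → 1³ + 5³ + 3³ = 153  — 153 repeats.
That took 11 steps.

11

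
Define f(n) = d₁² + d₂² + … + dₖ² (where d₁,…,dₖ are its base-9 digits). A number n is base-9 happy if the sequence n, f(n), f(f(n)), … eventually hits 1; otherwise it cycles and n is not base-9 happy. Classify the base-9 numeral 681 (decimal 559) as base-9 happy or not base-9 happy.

base-9 happy

559 = (6,8,1)_9 → 101
101 = (1,2,2)_9 → 9
9 = (1,0)_9 → 1  — reached 1.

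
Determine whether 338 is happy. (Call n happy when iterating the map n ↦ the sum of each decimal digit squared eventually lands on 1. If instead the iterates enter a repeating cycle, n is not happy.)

338 → 82
82 → 68
68 → 100
100 → 1  — reached 1.

happy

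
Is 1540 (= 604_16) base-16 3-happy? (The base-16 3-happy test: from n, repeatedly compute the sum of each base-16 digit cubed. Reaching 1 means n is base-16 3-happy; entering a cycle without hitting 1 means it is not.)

base-16 3-happy

1540 = (6,0,4)_16 → 6³ + 0³ + 4³ = 280
280 = (1,1,8)_16 → 1³ + 1³ + 8³ = 514
514 = (2,0,2)_16 → 2³ + 0³ + 2³ = 16
16 = (1,0)_16 → 1³ + 0³ = 1  — reached 1.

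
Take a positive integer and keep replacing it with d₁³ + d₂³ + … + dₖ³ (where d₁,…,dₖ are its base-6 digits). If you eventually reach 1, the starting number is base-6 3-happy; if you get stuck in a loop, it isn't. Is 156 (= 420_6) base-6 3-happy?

156 = (4,2,0)_6 → 72
72 = (2,0,0)_6 → 8
8 = (1,2)_6 → 9
9 = (1,3)_6 → 28
28 = (4,4)_6 → 128
128 = (3,3,2)_6 → 62
62 = (1,4,2)_6 → 73
73 = (2,0,1)_6 → 9  — 9 already seen; the sequence cycles without reaching 1.

not base-6 3-happy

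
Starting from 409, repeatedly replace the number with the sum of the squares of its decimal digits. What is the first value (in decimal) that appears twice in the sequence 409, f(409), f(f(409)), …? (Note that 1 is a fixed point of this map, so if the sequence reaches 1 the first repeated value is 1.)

1

409 → 4² + 0² + 9² = 97
97 → 9² + 7² = 130
130 → 1² + 3² + 0² = 10
10 → 1² + 0² = 1  — reached the fixed point 1.
1 → 1, so 1 is the first repeated value.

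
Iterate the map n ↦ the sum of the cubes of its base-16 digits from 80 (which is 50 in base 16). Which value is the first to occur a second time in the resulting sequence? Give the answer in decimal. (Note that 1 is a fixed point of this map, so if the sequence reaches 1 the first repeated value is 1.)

2540

80 = (5,0)_16 → 5³ + 0³ = 125 + 0 = 125
125 = (7,13)_16 → 7³ + 13³ = 343 + 2197 = 2540
2540 = (9,14,12)_16 → 9³ + 14³ + 12³ = 729 + 2744 + 1728 = 5201
5201 = (1,4,5,1)_16 → 1³ + 4³ + 5³ + 1³ = 1 + 64 + 125 + 1 = 191
191 = (11,15)_16 → 11³ + 15³ = 1331 + 3375 = 4706
4706 = (1,2,6,2)_16 → 1³ + 2³ + 6³ + 2³ = 1 + 8 + 216 + 8 = 233
233 = (14,9)_16 → 14³ + 9³ = 2744 + 729 = 3473
3473 = (13,9,1)_16 → 13³ + 9³ + 1³ = 2197 + 729 + 1 = 2927
2927 = (11,6,15)_16 → 11³ + 6³ + 15³ = 1331 + 216 + 3375 = 4922
4922 = (1,3,3,10)_16 → 1³ + 3³ + 3³ + 10³ = 1 + 27 + 27 + 1000 = 1055
1055 = (4,1,15)_16 → 4³ + 1³ + 15³ = 64 + 1 + 3375 = 3440
3440 = (13,7,0)_16 → 13³ + 7³ + 0³ = 2197 + 343 + 0 = 2540  — 2540 already appeared earlier.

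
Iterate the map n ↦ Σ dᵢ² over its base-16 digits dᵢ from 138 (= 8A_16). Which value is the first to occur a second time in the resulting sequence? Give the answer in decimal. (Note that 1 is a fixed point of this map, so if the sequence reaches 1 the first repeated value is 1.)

1

138 = (8,10)_16 → 8² + 10² = 164
164 = (10,4)_16 → 10² + 4² = 116
116 = (7,4)_16 → 7² + 4² = 65
65 = (4,1)_16 → 4² + 1² = 17
17 = (1,1)_16 → 1² + 1² = 2
2 = (2)_16 → 2² = 4
4 = (4)_16 → 4² = 16
16 = (1,0)_16 → 1² + 0² = 1  — reached the fixed point 1.
1 → 1, so 1 is the first repeated value.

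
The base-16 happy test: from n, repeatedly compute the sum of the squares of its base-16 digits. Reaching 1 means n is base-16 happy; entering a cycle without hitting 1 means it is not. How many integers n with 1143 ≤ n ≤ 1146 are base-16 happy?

2

1143: 1143 → 114 → 53 → 34 → 8 → 64 → 16 → 1  — base-16 happy
1144: 1144 → 129 → 65 → 17 → 2 → 4 → 16 → 1  — base-16 happy
1145: 1145 → 146 → 85 → 50 → 13 → 169 → 181 → 146  — not base-16 happy
1146: 1146 → 165 → 125 → 218 → 269 → 170 → 200 → 208 → 169 → 181 → 146 → 85 → 50 → 13 → 169  — not base-16 happy
base-16 happy: 1143, 1144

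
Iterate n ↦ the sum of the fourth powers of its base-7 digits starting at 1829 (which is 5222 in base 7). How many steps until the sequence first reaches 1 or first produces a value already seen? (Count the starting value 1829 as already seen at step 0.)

1829 = (5,2,2,2)_7 → 673
673 = (1,6,5,1)_7 → 1923
1923 = (5,4,1,5)_7 → 1507
1507 = (4,2,5,2)_7 → 913
913 = (2,4,4,3)_7 → 609
609 = (1,5,3,0)_7 → 707
707 = (2,0,3,0)_7 → 97
97 = (1,6,6)_7 → 2593
2593 = (1,0,3,6,3)_7 → 1459
1459 = (4,1,5,3)_7 → 963
963 = (2,5,4,4)_7 → 1153
1153 = (3,2,3,5)_7 → 803
803 = (2,2,2,5)_7 → 673  — 673 repeats.
That took 13 steps.

13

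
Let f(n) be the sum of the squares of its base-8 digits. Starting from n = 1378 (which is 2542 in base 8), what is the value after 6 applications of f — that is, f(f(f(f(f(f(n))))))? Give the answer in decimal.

26

1378 = (2,5,4,2)_8 → 2² + 5² + 4² + 2² = 49
49 = (6,1)_8 → 6² + 1² = 37
37 = (4,5)_8 → 4² + 5² = 41
41 = (5,1)_8 → 5² + 1² = 26
26 = (3,2)_8 → 3² + 2² = 13
13 = (1,5)_8 → 1² + 5² = 26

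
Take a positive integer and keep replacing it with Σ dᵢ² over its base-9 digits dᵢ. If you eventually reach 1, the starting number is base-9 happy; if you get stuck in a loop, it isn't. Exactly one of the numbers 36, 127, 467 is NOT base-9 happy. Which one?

36

36: 36 → 16 → 50 → 50  — repeats 50 (not base-9 happy)
127: 127 → 27 → 9 → 1  — reaches 1 (base-9 happy)
467: 467 → 125 → 81 → 1  — reaches 1 (base-9 happy)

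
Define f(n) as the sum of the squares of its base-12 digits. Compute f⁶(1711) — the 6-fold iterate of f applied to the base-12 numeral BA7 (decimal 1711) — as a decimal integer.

1711 = (11,10,7)_12 → 11² + 10² + 7² = 121 + 100 + 49 = 270
270 = (1,10,6)_12 → 1² + 10² + 6² = 1 + 100 + 36 = 137
137 = (11,5)_12 → 11² + 5² = 121 + 25 = 146
146 = (1,0,2)_12 → 1² + 0² + 2² = 1 + 0 + 4 = 5
5 = (5)_12 → 5² = 25
25 = (2,1)_12 → 2² + 1² = 4 + 1 = 5

5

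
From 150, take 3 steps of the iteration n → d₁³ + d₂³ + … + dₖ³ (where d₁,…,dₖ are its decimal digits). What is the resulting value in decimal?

150 → 1³ + 5³ + 0³ = 126
126 → 1³ + 2³ + 6³ = 225
225 → 2³ + 2³ + 5³ = 141

141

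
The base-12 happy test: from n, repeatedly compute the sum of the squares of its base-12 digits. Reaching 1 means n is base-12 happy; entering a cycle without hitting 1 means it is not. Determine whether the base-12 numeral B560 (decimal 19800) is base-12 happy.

not base-12 happy

19800 = (11,5,6,0)_12 → 11² + 5² + 6² + 0² = 121 + 25 + 36 + 0 = 182
182 = (1,3,2)_12 → 1² + 3² + 2² = 1 + 9 + 4 = 14
14 = (1,2)_12 → 1² + 2² = 1 + 4 = 5
5 = (5)_12 → 5² = 25
25 = (2,1)_12 → 2² + 1² = 4 + 1 = 5  — 5 already seen; the sequence cycles without reaching 1.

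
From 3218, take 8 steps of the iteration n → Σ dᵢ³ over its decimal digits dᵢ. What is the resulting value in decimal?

3218 → 3³ + 2³ + 1³ + 8³ = 548
548 → 5³ + 4³ + 8³ = 701
701 → 7³ + 0³ + 1³ = 344
344 → 3³ + 4³ + 4³ = 155
155 → 1³ + 5³ + 5³ = 251
251 → 2³ + 5³ + 1³ = 134
134 → 1³ + 3³ + 4³ = 92
92 → 9³ + 2³ = 737

737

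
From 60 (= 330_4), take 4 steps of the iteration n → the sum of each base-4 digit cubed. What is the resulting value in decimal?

60 = (3,3,0)_4 → 54
54 = (3,1,2)_4 → 36
36 = (2,1,0)_4 → 9
9 = (2,1)_4 → 9

9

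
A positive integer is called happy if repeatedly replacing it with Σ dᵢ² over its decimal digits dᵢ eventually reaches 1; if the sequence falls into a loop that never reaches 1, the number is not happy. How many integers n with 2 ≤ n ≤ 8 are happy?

2: 2 → 4 → 16 → 37 → 58 → 89 → 145 → 42 → 20 → 4  (repeats 4)
3: 3 → 9 → 81 → 65 → 61 → 37 → 58 → 89 → 145 → 42 → 20 → 4 → 16 → 37  (repeats 37)
4: 4 → 16 → 37 → 58 → 89 → 145 → 42 → 20 → 4  (repeats 4)
5: 5 → 25 → 29 → 85 → 89 → 145 → 42 → 20 → 4 → 16 → 37 → 58 → 89  (repeats 89)
6: 6 → 36 → 45 → 41 → 17 → 50 → 25 → 29 → 85 → 89 → 145 → 42 → 20 → 4 → 16 → 37 → 58 → 89  (repeats 89)
7: 7 → 49 → 97 → 130 → 10 → 1  (reaches 1)
8: 8 → 64 → 52 → 29 → 85 → 89 → 145 → 42 → 20 → 4 → 16 → 37 → 58 → 89  (repeats 89)
happy: 7

1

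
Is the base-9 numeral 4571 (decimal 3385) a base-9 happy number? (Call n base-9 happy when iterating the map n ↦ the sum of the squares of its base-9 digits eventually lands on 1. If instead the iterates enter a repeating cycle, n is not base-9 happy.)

base-9 happy

3385 = (4,5,7,1)_9 → 91
91 = (1,1,1)_9 → 3
3 = (3)_9 → 9
9 = (1,0)_9 → 1  — reached 1.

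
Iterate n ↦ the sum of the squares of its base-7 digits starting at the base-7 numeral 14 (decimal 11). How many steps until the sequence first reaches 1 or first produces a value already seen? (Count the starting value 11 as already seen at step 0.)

11 = (1,4)_7 → 1² + 4² = 1 + 16 = 17
17 = (2,3)_7 → 2² + 3² = 4 + 9 = 13
13 = (1,6)_7 → 1² + 6² = 1 + 36 = 37
37 = (5,2)_7 → 5² + 2² = 25 + 4 = 29
29 = (4,1)_7 → 4² + 1² = 16 + 1 = 17  — 17 repeats.
That took 5 steps.

5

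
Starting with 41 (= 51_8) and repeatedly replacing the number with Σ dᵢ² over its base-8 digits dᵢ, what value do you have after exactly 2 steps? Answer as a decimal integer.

41 = (5,1)_8 → 5² + 1² = 25 + 1 = 26
26 = (3,2)_8 → 3² + 2² = 9 + 4 = 13

13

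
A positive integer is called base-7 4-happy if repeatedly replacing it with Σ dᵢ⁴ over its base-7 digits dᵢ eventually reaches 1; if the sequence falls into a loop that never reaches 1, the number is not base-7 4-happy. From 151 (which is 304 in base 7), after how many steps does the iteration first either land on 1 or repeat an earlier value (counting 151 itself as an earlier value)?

14

151 = (3,0,4)_7 → 3⁴ + 0⁴ + 4⁴ = 337
337 = (6,6,1)_7 → 6⁴ + 6⁴ + 1⁴ = 2593
2593 = (1,0,3,6,3)_7 → 1⁴ + 0⁴ + 3⁴ + 6⁴ + 3⁴ = 1459
1459 = (4,1,5,3)_7 → 4⁴ + 1⁴ + 5⁴ + 3⁴ = 963
963 = (2,5,4,4)_7 → 2⁴ + 5⁴ + 4⁴ + 4⁴ = 1153
1153 = (3,2,3,5)_7 → 3⁴ + 2⁴ + 3⁴ + 5⁴ = 803
803 = (2,2,2,5)_7 → 2⁴ + 2⁴ + 2⁴ + 5⁴ = 673
673 = (1,6,5,1)_7 → 1⁴ + 6⁴ + 5⁴ + 1⁴ = 1923
1923 = (5,4,1,5)_7 → 5⁴ + 4⁴ + 1⁴ + 5⁴ = 1507
1507 = (4,2,5,2)_7 → 4⁴ + 2⁴ + 5⁴ + 2⁴ = 913
913 = (2,4,4,3)_7 → 2⁴ + 4⁴ + 4⁴ + 3⁴ = 609
609 = (1,5,3,0)_7 → 1⁴ + 5⁴ + 3⁴ + 0⁴ = 707
707 = (2,0,3,0)_7 → 2⁴ + 0⁴ + 3⁴ + 0⁴ = 97
97 = (1,6,6)_7 → 1⁴ + 6⁴ + 6⁴ = 2593  — 2593 repeats.
That took 14 steps.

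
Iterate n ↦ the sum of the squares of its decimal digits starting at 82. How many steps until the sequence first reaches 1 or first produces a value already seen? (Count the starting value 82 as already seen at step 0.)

3

82 → 8² + 2² = 68
68 → 6² + 8² = 100
100 → 1² + 0² + 0² = 1  — reached 1.
That took 3 steps.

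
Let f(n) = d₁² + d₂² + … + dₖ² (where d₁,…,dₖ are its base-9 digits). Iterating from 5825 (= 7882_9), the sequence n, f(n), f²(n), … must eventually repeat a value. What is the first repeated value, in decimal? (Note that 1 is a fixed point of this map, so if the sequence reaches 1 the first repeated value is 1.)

1

5825 = (7,8,8,2)_9 → 7² + 8² + 8² + 2² = 49 + 64 + 64 + 4 = 181
181 = (2,2,1)_9 → 2² + 2² + 1² = 4 + 4 + 1 = 9
9 = (1,0)_9 → 1² + 0² = 1 + 0 = 1  — reached the fixed point 1.
1 → 1, so 1 is the first repeated value.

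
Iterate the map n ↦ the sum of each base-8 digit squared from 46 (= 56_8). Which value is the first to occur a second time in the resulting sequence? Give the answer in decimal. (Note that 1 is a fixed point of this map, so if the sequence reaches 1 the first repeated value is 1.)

46 = (5,6)_8 → 5² + 6² = 25 + 36 = 61
61 = (7,5)_8 → 7² + 5² = 49 + 25 = 74
74 = (1,1,2)_8 → 1² + 1² + 2² = 1 + 1 + 4 = 6
6 = (6)_8 → 6² = 36
36 = (4,4)_8 → 4² + 4² = 16 + 16 = 32
32 = (4,0)_8 → 4² + 0² = 16 + 0 = 16
16 = (2,0)_8 → 2² + 0² = 4 + 0 = 4
4 = (4)_8 → 4² = 16  — 16 already appeared earlier.

16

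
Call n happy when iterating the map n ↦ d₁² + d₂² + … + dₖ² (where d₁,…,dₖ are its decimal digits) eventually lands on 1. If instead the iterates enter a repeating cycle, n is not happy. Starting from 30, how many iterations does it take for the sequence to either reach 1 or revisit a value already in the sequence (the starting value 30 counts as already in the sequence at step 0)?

30 → 3² + 0² = 9
9 → 9² = 81
81 → 8² + 1² = 65
65 → 6² + 5² = 61
61 → 6² + 1² = 37
37 → 3² + 7² = 58
58 → 5² + 8² = 89
89 → 8² + 9² = 145
145 → 1² + 4² + 5² = 42
42 → 4² + 2² = 20
20 → 2² + 0² = 4
4 → 4² = 16
16 → 1² + 6² = 37  — 37 repeats.
That took 13 steps.

13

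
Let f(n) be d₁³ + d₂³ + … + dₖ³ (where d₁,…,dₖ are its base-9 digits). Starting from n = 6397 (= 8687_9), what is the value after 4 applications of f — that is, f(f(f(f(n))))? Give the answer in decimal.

91

6397 = (8,6,8,7)_9 → 8³ + 6³ + 8³ + 7³ = 1583
1583 = (2,1,4,8)_9 → 2³ + 1³ + 4³ + 8³ = 585
585 = (7,2,0)_9 → 7³ + 2³ + 0³ = 351
351 = (4,3,0)_9 → 4³ + 3³ + 0³ = 91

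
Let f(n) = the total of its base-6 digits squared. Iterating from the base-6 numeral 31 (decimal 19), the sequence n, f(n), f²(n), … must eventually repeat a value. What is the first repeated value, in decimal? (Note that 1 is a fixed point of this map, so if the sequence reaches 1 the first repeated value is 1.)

19 = (3,1)_6 → 3² + 1² = 10
10 = (1,4)_6 → 1² + 4² = 17
17 = (2,5)_6 → 2² + 5² = 29
29 = (4,5)_6 → 4² + 5² = 41
41 = (1,0,5)_6 → 1² + 0² + 5² = 26
26 = (4,2)_6 → 4² + 2² = 20
20 = (3,2)_6 → 3² + 2² = 13
13 = (2,1)_6 → 2² + 1² = 5
5 = (5)_6 → 5² = 25
25 = (4,1)_6 → 4² + 1² = 17  — 17 already appeared earlier.

17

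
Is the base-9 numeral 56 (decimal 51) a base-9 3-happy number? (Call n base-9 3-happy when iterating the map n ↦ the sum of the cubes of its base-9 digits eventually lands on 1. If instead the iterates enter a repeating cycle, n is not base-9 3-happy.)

51 = (5,6)_9 → 5³ + 6³ = 341
341 = (4,1,8)_9 → 4³ + 1³ + 8³ = 577
577 = (7,1,1)_9 → 7³ + 1³ + 1³ = 345
345 = (4,2,3)_9 → 4³ + 2³ + 3³ = 99
99 = (1,2,0)_9 → 1³ + 2³ + 0³ = 9
9 = (1,0)_9 → 1³ + 0³ = 1  — reached 1.

base-9 3-happy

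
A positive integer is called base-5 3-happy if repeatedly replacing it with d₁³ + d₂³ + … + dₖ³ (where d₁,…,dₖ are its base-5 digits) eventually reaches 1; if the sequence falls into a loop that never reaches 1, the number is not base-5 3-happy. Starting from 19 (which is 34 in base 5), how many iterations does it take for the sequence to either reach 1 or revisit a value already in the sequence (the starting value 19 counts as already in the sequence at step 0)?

19 = (3,4)_5 → 3³ + 4³ = 91
91 = (3,3,1)_5 → 3³ + 3³ + 1³ = 55
55 = (2,1,0)_5 → 2³ + 1³ + 0³ = 9
9 = (1,4)_5 → 1³ + 4³ = 65
65 = (2,3,0)_5 → 2³ + 3³ + 0³ = 35
35 = (1,2,0)_5 → 1³ + 2³ + 0³ = 9  — 9 repeats.
That took 6 steps.

6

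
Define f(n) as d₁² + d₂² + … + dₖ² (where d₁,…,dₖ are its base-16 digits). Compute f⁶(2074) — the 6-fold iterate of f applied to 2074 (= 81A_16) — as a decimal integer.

200

2074 = (8,1,10)_16 → 8² + 1² + 10² = 165
165 = (10,5)_16 → 10² + 5² = 125
125 = (7,13)_16 → 7² + 13² = 218
218 = (13,10)_16 → 13² + 10² = 269
269 = (1,0,13)_16 → 1² + 0² + 13² = 170
170 = (10,10)_16 → 10² + 10² = 200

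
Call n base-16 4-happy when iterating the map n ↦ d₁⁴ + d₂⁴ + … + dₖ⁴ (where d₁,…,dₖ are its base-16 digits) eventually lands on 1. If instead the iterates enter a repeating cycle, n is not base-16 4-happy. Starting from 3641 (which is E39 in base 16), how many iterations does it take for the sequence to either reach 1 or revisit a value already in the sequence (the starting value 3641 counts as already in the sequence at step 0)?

3641 = (14,3,9)_16 → 14⁴ + 3⁴ + 9⁴ = 38416 + 81 + 6561 = 45058
45058 = (11,0,0,2)_16 → 11⁴ + 0⁴ + 0⁴ + 2⁴ = 14641 + 0 + 0 + 16 = 14657
14657 = (3,9,4,1)_16 → 3⁴ + 9⁴ + 4⁴ + 1⁴ = 81 + 6561 + 256 + 1 = 6899
6899 = (1,10,15,3)_16 → 1⁴ + 10⁴ + 15⁴ + 3⁴ = 1 + 10000 + 50625 + 81 = 60707
60707 = (14,13,2,3)_16 → 14⁴ + 13⁴ + 2⁴ + 3⁴ = 38416 + 28561 + 16 + 81 = 67074
67074 = (1,0,6,0,2)_16 → 1⁴ + 0⁴ + 6⁴ + 0⁴ + 2⁴ = 1 + 0 + 1296 + 0 + 16 = 1313
1313 = (5,2,1)_16 → 5⁴ + 2⁴ + 1⁴ = 625 + 16 + 1 = 642
642 = (2,8,2)_16 → 2⁴ + 8⁴ + 2⁴ = 16 + 4096 + 16 = 4128
4128 = (1,0,2,0)_16 → 1⁴ + 0⁴ + 2⁴ + 0⁴ = 1 + 0 + 16 + 0 = 17
17 = (1,1)_16 → 1⁴ + 1⁴ = 1 + 1 = 2
2 = (2)_16 → 2⁴ = 16
16 = (1,0)_16 → 1⁴ + 0⁴ = 1 + 0 = 1  — reached 1.
That took 12 steps.

12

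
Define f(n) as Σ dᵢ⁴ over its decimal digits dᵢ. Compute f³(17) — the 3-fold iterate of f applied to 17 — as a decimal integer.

8208

17 → 1⁴ + 7⁴ = 1 + 2401 = 2402
2402 → 2⁴ + 4⁴ + 0⁴ + 2⁴ = 16 + 256 + 0 + 16 = 288
288 → 2⁴ + 8⁴ + 8⁴ = 16 + 4096 + 4096 = 8208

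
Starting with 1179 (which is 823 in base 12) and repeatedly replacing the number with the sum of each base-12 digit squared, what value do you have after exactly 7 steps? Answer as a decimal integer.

1179 = (8,2,3)_12 → 8² + 2² + 3² = 64 + 4 + 9 = 77
77 = (6,5)_12 → 6² + 5² = 36 + 25 = 61
61 = (5,1)_12 → 5² + 1² = 25 + 1 = 26
26 = (2,2)_12 → 2² + 2² = 4 + 4 = 8
8 = (8)_12 → 8² = 64
64 = (5,4)_12 → 5² + 4² = 25 + 16 = 41
41 = (3,5)_12 → 3² + 5² = 9 + 25 = 34

34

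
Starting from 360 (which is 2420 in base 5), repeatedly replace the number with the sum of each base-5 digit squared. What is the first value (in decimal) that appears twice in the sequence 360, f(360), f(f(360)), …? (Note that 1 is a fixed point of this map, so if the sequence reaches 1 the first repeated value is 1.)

4

360 = (2,4,2,0)_5 → 24
24 = (4,4)_5 → 32
32 = (1,1,2)_5 → 6
6 = (1,1)_5 → 2
2 = (2)_5 → 4
4 = (4)_5 → 16
16 = (3,1)_5 → 10
10 = (2,0)_5 → 4  — 4 already appeared earlier.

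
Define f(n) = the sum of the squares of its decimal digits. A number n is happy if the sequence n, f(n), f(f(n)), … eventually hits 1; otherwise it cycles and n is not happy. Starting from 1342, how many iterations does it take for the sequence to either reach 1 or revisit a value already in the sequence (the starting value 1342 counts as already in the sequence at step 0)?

14

1342 → 1² + 3² + 4² + 2² = 30
30 → 3² + 0² = 9
9 → 9² = 81
81 → 8² + 1² = 65
65 → 6² + 5² = 61
61 → 6² + 1² = 37
37 → 3² + 7² = 58
58 → 5² + 8² = 89
89 → 8² + 9² = 145
145 → 1² + 4² + 5² = 42
42 → 4² + 2² = 20
20 → 2² + 0² = 4
4 → 4² = 16
16 → 1² + 6² = 37  — 37 repeats.
That took 14 steps.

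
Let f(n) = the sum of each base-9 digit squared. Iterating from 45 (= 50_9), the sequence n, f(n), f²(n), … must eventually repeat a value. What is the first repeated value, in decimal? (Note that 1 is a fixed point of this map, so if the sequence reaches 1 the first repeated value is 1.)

53

45 = (5,0)_9 → 5² + 0² = 25
25 = (2,7)_9 → 2² + 7² = 53
53 = (5,8)_9 → 5² + 8² = 89
89 = (1,0,8)_9 → 1² + 0² + 8² = 65
65 = (7,2)_9 → 7² + 2² = 53  — 53 already appeared earlier.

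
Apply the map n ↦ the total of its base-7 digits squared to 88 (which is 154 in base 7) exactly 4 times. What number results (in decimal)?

34

88 = (1,5,4)_7 → 1² + 5² + 4² = 42
42 = (6,0)_7 → 6² + 0² = 36
36 = (5,1)_7 → 5² + 1² = 26
26 = (3,5)_7 → 3² + 5² = 34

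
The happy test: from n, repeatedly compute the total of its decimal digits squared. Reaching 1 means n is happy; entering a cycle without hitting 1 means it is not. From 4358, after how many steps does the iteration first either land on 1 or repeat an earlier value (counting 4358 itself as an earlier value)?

4358 → 114
114 → 18
18 → 65
65 → 61
61 → 37
37 → 58
58 → 89
89 → 145
145 → 42
42 → 20
20 → 4
4 → 16
16 → 37  — 37 repeats.
That took 13 steps.

13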